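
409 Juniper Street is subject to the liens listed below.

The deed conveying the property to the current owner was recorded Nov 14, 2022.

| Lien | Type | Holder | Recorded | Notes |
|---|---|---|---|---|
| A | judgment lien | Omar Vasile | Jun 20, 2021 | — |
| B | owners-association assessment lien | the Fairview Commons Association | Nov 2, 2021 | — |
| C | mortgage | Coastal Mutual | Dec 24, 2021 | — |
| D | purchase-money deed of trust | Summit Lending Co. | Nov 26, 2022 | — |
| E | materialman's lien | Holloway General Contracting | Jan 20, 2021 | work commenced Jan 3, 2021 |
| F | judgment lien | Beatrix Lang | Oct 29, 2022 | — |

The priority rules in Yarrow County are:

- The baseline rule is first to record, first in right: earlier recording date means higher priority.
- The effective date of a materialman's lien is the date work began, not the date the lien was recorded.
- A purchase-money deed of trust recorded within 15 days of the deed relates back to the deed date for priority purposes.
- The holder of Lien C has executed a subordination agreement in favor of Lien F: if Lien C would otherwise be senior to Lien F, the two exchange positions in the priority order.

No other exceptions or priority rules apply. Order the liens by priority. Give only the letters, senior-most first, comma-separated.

Effective dates: D was recorded within the 15-day window, so its effective date is the deed date Nov 14, 2022; E's effective date is Jan 3, 2021, when work began.
Sorted by effective date: E (Jan 3, 2021), A (Jun 20, 2021), B (Nov 2, 2021), C (Dec 24, 2021), F (Oct 29, 2022), D (Nov 14, 2022).
C is senior to F before the subordination, so the two trade places.

E, A, B, F, C, D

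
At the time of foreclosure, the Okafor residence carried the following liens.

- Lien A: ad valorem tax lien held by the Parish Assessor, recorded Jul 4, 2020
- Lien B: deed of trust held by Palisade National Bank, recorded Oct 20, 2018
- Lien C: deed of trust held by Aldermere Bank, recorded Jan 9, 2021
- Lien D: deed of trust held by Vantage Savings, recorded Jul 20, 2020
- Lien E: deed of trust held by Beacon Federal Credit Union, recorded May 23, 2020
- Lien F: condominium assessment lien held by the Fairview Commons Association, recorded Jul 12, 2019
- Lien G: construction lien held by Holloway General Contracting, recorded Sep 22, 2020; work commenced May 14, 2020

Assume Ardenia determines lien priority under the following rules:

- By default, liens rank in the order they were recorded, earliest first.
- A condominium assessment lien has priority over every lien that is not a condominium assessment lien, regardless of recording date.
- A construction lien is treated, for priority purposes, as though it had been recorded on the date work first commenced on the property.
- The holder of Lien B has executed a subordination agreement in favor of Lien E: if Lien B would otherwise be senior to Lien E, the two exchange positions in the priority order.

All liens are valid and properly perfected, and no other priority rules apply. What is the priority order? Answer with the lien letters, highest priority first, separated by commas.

F, E, G, B, A, D, C

Effective dates: G relates back to May 14, 2020 (work commenced).
F is a condominium assessment lien, so it outranks all other liens regardless of date.
Ordering the rest by effective date: B (Oct 20, 2018), G (May 14, 2020), E (May 23, 2020), A (Jul 4, 2020), D (Jul 20, 2020), C (Jan 9, 2021).
Because B would otherwise rank above E, the subordination swaps them.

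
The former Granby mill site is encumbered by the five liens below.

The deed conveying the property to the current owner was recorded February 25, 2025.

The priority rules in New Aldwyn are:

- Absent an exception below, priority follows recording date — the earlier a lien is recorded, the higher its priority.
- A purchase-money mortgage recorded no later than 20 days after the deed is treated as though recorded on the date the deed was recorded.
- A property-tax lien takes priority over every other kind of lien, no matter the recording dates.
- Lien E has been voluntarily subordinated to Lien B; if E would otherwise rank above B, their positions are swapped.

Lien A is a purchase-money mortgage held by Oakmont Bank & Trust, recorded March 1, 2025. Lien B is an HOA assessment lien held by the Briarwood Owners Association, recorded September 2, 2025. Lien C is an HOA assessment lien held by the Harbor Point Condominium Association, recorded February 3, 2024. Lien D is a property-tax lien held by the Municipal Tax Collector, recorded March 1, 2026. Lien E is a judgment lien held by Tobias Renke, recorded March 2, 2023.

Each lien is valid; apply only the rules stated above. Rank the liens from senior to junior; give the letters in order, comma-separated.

D, B, C, A, E

First, effective dates: A's effective date is the deed date, February 25, 2025.
D is a property-tax lien and takes priority over every other lien.
Among the remaining liens, by effective date: E (March 2, 2023), C (February 3, 2024), A (February 25, 2025), B (September 2, 2025).
E is senior to B before the subordination, so the two trade places.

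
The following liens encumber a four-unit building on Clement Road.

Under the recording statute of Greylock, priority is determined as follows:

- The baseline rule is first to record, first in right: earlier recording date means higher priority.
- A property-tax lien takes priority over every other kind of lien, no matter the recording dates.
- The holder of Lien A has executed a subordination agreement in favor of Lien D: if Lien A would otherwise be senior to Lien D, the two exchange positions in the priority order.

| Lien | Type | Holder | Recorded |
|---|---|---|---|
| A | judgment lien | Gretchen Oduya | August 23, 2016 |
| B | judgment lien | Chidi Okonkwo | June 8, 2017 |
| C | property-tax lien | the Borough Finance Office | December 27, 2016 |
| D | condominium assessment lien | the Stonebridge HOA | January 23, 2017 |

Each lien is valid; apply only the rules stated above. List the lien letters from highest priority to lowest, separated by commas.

C, D, A, B

C, as a property-tax lien, has superpriority and ranks first.
Ordering the rest by effective date: A (August 23, 2016), D (January 23, 2017), B (June 8, 2017).
A is senior to D before the subordination, so the two trade places.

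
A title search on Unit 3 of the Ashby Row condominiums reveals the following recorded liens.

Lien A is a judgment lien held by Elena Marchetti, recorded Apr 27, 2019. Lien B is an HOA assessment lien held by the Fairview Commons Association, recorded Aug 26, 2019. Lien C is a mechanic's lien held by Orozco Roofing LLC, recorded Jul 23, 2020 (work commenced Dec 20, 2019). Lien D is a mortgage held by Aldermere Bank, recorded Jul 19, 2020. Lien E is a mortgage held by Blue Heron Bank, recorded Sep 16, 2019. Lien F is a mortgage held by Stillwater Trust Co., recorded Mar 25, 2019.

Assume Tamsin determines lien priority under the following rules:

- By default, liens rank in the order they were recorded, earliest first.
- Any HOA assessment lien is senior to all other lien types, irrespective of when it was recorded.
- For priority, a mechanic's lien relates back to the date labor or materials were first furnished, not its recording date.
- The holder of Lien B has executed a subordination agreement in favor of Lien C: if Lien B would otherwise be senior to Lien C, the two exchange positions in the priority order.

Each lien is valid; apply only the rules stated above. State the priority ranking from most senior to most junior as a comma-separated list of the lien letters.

Effective dates: C's effective date is Dec 20, 2019, when work began.
B is an HOA assessment lien and takes priority over every other lien.
Remaining liens by effective date: F (Mar 25, 2019), A (Apr 27, 2019), E (Sep 16, 2019), C (Dec 20, 2019), D (Jul 19, 2020).
The subordination applies — B was senior to C — so B and C swap.

C, F, A, E, B, D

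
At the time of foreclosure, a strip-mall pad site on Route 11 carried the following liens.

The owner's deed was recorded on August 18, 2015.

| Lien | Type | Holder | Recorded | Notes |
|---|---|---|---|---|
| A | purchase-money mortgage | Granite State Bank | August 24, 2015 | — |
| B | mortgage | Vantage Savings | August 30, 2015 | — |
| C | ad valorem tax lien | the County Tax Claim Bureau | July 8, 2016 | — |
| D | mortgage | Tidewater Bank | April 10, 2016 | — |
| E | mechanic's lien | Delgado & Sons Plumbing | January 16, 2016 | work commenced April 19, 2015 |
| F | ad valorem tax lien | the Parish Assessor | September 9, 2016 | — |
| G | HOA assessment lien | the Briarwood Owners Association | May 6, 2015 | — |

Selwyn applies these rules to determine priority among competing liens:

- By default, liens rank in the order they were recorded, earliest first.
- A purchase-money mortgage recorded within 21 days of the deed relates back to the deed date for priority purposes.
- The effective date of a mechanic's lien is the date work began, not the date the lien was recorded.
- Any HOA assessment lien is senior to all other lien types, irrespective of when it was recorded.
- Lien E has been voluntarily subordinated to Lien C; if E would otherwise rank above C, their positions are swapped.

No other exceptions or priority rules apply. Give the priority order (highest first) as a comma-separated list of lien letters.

First, effective dates: A's effective date is the deed date, August 18, 2015; E's effective date is April 19, 2015, when work began.
G is an HOA assessment lien, so it outranks all other liens regardless of date.
Remaining liens by effective date: E (April 19, 2015), A (August 18, 2015), B (August 30, 2015), D (April 10, 2016), C (July 8, 2016), F (September 9, 2016).
E is senior to C before the subordination, so the two trade places.

G, C, A, B, D, E, F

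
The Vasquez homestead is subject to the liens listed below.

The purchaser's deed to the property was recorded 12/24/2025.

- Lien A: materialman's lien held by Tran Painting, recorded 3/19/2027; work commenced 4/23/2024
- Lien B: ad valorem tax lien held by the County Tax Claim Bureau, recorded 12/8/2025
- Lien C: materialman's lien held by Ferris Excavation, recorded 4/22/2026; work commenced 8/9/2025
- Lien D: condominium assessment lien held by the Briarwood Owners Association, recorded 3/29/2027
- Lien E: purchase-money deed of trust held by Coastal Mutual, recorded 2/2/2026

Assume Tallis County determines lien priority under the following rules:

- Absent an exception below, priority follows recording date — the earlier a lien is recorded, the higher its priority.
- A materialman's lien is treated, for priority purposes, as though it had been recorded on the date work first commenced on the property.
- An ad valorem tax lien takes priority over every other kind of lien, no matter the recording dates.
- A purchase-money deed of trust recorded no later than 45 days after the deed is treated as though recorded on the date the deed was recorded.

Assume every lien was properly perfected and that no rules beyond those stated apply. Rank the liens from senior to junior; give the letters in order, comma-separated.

B, A, C, E, D

First, effective dates: A's effective date is 4/23/2024, when work began; C relates back to 8/9/2025 (work commenced); E relates back to the deed date 12/24/2025.
As an ad valorem tax lien, B is senior to every other lien.
Among the remaining liens, by effective date: A (4/23/2024), C (8/9/2025), E (12/24/2025), D (3/29/2027).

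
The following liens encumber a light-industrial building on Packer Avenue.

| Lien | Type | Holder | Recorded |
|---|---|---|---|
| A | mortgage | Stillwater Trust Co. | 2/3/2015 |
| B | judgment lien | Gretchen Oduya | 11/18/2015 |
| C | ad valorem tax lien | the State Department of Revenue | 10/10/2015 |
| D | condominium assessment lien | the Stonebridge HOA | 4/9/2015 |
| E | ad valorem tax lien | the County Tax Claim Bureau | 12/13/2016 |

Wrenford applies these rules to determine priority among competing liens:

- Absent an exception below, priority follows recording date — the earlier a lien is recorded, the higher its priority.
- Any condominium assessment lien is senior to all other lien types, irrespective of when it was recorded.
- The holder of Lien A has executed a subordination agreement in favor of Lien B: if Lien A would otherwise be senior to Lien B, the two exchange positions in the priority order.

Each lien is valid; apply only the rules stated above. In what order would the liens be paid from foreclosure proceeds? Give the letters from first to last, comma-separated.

D is a condominium assessment lien and takes priority over every other lien.
Remaining liens by effective date: A (2/3/2015), C (10/10/2015), B (11/18/2015), E (12/13/2016).
Because A would otherwise rank above B, the subordination swaps them.

D, B, C, A, E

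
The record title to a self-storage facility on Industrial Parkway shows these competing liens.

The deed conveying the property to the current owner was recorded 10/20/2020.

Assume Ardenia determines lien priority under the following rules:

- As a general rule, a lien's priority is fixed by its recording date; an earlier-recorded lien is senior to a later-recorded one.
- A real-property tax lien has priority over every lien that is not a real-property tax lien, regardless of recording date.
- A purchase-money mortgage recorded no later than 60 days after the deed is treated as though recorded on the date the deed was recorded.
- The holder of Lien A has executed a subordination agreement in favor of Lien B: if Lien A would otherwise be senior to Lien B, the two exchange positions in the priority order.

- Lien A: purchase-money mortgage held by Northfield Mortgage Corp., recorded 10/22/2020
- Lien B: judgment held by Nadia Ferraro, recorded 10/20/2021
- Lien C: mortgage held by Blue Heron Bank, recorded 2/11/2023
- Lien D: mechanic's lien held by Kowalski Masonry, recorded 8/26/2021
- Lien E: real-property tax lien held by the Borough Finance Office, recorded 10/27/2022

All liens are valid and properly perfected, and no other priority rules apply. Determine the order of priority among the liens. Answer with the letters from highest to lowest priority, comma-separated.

E, B, D, A, C

Effective dates: A's effective date is the deed date, 10/20/2020.
E, as a real-property tax lien, has superpriority and ranks first.
Among the remaining liens, by effective date: A (10/20/2020), D (8/26/2021), B (10/20/2021), C (2/11/2023).
Because A would otherwise rank above B, the subordination swaps them.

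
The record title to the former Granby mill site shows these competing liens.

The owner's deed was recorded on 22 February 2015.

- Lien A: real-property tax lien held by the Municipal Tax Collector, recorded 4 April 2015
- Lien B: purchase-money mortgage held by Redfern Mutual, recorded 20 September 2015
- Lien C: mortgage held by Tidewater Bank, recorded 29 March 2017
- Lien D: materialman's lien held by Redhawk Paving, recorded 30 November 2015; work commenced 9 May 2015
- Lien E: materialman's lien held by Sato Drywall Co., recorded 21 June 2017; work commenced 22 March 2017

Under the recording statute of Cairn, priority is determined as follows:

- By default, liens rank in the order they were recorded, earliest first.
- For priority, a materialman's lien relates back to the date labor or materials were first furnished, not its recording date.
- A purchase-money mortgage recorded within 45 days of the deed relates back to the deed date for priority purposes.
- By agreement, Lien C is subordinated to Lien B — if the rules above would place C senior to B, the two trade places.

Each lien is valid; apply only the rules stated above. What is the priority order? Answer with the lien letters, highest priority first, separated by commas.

Adjusting effective dates: B was recorded 210 days after the deed — beyond 45 days — so no relation-back applies; D's effective date is 9 May 2015, when work began; E relates back to 22 March 2017 (work commenced).
By effective date: A (4 April 2015), D (9 May 2015), B (20 September 2015), E (22 March 2017), C (29 March 2017).
C is already junior to B, so the subordination agreement changes nothing.

A, D, B, E, C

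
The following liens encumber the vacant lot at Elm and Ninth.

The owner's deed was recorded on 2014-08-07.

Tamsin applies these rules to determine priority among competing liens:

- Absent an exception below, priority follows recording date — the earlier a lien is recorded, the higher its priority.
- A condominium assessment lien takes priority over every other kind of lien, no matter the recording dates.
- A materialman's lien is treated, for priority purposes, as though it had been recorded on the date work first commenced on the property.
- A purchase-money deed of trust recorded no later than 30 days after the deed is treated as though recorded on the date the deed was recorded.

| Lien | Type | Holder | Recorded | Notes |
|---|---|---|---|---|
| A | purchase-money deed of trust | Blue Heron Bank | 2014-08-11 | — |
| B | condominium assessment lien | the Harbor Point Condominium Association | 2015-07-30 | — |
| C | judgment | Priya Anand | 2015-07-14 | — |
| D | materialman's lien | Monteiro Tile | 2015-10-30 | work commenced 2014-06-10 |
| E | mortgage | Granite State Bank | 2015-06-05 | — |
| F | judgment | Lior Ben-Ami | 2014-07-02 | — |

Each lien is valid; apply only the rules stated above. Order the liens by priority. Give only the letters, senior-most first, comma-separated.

Effective dates after the stated exceptions: A was recorded within the 30-day window, so its effective date is the deed date 2014-08-07; D is treated as recorded 2014-06-10, the work-commencement date.
B is a condominium assessment lien, so it outranks all other liens regardless of date.
The other liens, earliest effective date first: D (2014-06-10), F (2014-07-02), A (2014-08-07), E (2015-06-05), C (2015-07-14).

B, D, F, A, E, C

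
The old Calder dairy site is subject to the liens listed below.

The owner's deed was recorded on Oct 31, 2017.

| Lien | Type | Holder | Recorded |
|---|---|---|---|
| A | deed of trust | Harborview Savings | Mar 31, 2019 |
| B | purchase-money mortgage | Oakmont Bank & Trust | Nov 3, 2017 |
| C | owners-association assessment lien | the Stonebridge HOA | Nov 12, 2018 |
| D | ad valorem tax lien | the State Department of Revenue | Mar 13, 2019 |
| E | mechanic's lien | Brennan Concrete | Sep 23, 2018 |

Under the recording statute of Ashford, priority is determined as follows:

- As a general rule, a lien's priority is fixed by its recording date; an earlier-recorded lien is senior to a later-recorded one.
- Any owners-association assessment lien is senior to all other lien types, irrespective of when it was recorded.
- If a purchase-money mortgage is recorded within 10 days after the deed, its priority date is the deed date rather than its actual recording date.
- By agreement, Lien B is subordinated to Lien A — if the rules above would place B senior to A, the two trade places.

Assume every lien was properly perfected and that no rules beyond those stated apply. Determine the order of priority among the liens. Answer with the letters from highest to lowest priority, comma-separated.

First, effective dates: B was recorded within the 10-day window, so its effective date is the deed date Oct 31, 2017.
C, as an owners-association assessment lien, has superpriority and ranks first.
Ordering the rest by effective date: B (Oct 31, 2017), E (Sep 23, 2018), D (Mar 13, 2019), A (Mar 31, 2019).
B would otherwise be senior to A, so under the subordination agreement B and A exchange positions.

C, A, E, D, B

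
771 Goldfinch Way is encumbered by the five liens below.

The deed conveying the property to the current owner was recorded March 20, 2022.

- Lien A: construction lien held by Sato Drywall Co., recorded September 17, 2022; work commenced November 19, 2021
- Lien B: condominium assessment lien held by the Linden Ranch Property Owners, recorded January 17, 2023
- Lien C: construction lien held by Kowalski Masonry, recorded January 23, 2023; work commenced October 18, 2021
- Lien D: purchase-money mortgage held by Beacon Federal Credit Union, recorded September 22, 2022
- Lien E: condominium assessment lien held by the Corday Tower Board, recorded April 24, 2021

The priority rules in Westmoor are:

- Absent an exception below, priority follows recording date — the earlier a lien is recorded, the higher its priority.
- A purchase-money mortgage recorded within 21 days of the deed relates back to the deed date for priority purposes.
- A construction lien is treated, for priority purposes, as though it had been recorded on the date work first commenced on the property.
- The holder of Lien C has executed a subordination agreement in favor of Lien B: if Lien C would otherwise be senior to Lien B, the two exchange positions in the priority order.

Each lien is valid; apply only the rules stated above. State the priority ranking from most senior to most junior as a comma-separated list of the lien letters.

First, effective dates: A relates back to November 19, 2021 (work commenced); C relates back to October 18, 2021 (work commenced); D was recorded 186 days after the deed — beyond 21 days — so no relation-back applies.
Ordering by effective date: E (April 24, 2021), C (October 18, 2021), A (November 19, 2021), D (September 22, 2022), B (January 17, 2023).
Because C would otherwise rank above B, the subordination swaps them.

E, B, A, D, C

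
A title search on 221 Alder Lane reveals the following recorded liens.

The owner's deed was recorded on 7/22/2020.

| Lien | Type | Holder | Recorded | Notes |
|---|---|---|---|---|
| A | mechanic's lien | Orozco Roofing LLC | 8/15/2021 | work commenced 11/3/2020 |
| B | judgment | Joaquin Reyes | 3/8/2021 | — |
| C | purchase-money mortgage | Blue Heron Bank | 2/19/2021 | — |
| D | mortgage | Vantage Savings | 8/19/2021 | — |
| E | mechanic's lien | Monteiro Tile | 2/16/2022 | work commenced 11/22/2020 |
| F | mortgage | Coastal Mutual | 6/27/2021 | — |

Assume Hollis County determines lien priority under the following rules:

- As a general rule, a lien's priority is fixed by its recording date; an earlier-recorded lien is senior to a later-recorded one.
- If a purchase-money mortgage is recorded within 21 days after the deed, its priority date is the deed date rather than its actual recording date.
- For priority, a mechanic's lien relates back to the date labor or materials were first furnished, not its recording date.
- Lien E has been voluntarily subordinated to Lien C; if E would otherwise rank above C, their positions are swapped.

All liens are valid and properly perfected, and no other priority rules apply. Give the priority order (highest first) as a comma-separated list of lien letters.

Effective dates: A's effective date is 11/3/2020, when work began; C was recorded 212 days after the deed — beyond 21 days — so no relation-back applies; E relates back to 11/22/2020 (work commenced).
Sorted by effective date: A (11/3/2020), E (11/22/2020), C (2/19/2021), B (3/8/2021), F (6/27/2021), D (8/19/2021).
The subordination applies — E was senior to C — so E and C swap.

A, C, E, B, F, D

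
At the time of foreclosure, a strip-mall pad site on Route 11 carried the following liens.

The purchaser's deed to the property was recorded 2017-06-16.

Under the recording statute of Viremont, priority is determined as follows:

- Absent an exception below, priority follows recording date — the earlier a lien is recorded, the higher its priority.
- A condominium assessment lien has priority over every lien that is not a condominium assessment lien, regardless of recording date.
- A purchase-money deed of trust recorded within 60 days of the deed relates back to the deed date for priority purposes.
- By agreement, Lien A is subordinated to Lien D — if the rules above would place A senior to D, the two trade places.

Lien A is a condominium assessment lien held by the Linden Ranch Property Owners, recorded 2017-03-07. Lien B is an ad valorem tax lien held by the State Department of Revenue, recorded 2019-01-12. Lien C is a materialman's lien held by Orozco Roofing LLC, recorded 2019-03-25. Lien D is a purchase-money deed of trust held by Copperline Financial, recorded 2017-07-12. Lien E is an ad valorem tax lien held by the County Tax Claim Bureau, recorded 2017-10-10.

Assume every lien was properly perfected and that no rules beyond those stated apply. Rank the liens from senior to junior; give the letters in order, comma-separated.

Effective dates: D relates back to the deed date 2017-06-16.
A, as a condominium assessment lien, has superpriority and ranks first.
The other liens, earliest effective date first: D (2017-06-16), E (2017-10-10), B (2019-01-12), C (2019-03-25).
Because A would otherwise rank above D, the subordination swaps them.

D, A, E, B, C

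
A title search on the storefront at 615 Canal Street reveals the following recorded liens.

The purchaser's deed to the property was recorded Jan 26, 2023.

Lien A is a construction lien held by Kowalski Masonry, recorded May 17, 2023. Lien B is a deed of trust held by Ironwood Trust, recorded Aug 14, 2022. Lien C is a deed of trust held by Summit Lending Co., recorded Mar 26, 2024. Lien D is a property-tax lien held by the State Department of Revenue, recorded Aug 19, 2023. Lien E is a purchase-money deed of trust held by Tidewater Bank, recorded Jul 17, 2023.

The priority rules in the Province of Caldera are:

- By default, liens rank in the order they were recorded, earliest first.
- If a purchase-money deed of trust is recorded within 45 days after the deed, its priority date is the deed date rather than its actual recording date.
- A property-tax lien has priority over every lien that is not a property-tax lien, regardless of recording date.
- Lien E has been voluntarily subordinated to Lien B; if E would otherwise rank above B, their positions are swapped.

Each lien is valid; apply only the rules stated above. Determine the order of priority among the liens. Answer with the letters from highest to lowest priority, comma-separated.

First, effective dates: E was recorded 172 days after the deed, outside the 45-day window, so it keeps its recording date.
As a property-tax lien, D is senior to every other lien.
Remaining liens by effective date: B (Aug 14, 2022), A (May 17, 2023), E (Jul 17, 2023), C (Mar 26, 2024).
E is already junior to B, so the subordination agreement changes nothing.

D, B, A, E, C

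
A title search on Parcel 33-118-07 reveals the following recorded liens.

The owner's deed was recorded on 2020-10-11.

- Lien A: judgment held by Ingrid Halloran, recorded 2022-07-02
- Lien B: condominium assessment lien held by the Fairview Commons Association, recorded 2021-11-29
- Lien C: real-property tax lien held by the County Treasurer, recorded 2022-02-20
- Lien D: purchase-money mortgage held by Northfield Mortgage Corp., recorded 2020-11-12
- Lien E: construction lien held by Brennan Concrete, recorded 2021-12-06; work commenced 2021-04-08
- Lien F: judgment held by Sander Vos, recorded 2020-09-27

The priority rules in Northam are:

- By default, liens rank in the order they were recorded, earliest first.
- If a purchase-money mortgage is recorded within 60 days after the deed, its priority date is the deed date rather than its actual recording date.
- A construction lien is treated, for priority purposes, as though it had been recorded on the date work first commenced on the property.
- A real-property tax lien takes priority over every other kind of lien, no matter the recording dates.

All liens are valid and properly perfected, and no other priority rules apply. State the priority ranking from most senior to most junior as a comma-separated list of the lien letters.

C, F, D, E, B, A

First, effective dates: D relates back to the deed date 2020-10-11; E's effective date is 2021-04-08, when work began.
C is a real-property tax lien, so it outranks all other liens regardless of date.
The other liens, earliest effective date first: F (2020-09-27), D (2020-10-11), E (2021-04-08), B (2021-11-29), A (2022-07-02).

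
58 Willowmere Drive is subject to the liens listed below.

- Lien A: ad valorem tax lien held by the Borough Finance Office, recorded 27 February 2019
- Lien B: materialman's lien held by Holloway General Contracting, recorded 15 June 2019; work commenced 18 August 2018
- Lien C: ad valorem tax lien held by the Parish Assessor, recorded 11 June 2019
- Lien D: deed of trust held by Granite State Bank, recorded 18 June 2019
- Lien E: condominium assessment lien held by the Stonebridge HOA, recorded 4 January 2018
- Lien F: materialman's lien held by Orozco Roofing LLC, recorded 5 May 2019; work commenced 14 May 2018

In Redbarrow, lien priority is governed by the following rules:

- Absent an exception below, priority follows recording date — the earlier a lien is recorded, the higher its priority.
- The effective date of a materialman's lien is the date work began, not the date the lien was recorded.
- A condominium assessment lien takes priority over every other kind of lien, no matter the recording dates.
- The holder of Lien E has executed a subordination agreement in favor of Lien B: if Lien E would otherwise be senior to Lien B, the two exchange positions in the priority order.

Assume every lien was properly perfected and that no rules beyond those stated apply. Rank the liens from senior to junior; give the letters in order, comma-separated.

B, F, E, A, C, D

Adjusting effective dates: B's effective date is 18 August 2018, when work began; F relates back to 14 May 2018 (work commenced).
E, as a condominium assessment lien, has superpriority and ranks first.
Among the remaining liens, by effective date: F (14 May 2018), B (18 August 2018), A (27 February 2019), C (11 June 2019), D (18 June 2019).
E is senior to B before the subordination, so the two trade places.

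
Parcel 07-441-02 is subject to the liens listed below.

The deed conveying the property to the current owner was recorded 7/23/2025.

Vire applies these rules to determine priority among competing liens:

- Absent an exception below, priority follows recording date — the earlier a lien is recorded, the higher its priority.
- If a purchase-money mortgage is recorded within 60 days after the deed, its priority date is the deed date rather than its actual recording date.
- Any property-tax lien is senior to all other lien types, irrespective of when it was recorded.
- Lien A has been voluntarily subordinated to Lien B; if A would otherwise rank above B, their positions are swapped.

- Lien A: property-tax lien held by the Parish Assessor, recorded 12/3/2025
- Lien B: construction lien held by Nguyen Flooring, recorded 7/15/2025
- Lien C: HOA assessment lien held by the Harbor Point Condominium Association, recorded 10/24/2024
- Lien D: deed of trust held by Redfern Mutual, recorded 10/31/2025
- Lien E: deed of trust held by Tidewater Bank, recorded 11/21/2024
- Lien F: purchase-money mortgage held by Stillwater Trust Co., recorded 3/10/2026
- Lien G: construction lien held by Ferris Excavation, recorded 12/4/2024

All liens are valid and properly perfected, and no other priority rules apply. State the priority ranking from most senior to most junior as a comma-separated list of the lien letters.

First, effective dates: F was recorded 230 days after the deed, outside the 60-day window, so it keeps its recording date.
A is a property-tax lien and takes priority over every other lien.
Remaining liens by effective date: C (10/24/2024), E (11/21/2024), G (12/4/2024), B (7/15/2025), D (10/31/2025), F (3/10/2026).
Because A would otherwise rank above B, the subordination swaps them.

B, C, E, G, A, D, F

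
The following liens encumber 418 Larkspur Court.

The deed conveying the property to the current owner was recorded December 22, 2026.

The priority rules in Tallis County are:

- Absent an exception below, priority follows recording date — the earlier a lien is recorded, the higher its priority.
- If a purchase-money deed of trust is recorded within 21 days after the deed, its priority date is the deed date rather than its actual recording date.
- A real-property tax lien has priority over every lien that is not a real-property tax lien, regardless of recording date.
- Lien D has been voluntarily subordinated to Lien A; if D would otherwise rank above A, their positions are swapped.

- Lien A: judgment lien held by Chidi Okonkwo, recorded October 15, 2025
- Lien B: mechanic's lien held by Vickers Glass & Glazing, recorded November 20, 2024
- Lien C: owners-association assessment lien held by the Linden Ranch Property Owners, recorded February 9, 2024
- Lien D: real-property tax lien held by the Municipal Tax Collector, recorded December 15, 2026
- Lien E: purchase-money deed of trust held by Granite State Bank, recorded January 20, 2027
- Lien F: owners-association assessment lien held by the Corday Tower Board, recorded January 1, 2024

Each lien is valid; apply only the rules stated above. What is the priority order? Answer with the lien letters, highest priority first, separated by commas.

A, F, C, B, D, E

Effective dates: E was recorded 29 days after the deed — beyond 21 days — so no relation-back applies.
D, as a real-property tax lien, has superpriority and ranks first.
Ordering the rest by effective date: F (January 1, 2024), C (February 9, 2024), B (November 20, 2024), A (October 15, 2025), E (January 20, 2027).
Because D would otherwise rank above A, the subordination swaps them.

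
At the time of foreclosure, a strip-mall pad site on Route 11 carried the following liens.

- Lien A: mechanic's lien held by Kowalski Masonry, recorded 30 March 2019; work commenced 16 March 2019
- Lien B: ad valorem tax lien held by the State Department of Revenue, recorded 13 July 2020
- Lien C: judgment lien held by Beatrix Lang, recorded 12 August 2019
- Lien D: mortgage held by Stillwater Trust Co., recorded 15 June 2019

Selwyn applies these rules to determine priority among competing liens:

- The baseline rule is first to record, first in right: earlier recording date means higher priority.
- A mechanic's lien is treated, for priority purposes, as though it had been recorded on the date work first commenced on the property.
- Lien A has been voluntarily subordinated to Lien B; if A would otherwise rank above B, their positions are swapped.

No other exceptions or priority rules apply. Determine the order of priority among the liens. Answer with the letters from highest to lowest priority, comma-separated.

B, D, C, A

First, effective dates: A's effective date is 16 March 2019, when work began.
Ordering by effective date: A (16 March 2019), D (15 June 2019), C (12 August 2019), B (13 July 2020).
The subordination applies — A was senior to B — so A and B swap.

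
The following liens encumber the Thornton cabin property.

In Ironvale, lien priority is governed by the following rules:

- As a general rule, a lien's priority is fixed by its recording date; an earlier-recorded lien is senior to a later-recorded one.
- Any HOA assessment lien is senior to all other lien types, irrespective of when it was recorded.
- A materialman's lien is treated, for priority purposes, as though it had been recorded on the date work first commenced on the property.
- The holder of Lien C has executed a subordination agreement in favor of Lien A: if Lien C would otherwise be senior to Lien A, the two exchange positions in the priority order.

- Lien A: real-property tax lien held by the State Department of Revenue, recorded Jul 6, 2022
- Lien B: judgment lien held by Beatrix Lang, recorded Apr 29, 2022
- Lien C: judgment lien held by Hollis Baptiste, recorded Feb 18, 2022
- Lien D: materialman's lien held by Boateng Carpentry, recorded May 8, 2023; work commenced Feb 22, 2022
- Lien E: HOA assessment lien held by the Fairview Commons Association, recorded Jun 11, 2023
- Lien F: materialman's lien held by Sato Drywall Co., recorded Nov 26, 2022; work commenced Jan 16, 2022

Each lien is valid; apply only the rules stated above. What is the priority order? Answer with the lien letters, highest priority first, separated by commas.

E, F, A, D, B, C

Adjusting effective dates: D relates back to Feb 22, 2022 (work commenced); F is treated as recorded Jan 16, 2022, the work-commencement date.
E is an HOA assessment lien and takes priority over every other lien.
Among the remaining liens, by effective date: F (Jan 16, 2022), C (Feb 18, 2022), D (Feb 22, 2022), B (Apr 29, 2022), A (Jul 6, 2022).
Because C would otherwise rank above A, the subordination swaps them.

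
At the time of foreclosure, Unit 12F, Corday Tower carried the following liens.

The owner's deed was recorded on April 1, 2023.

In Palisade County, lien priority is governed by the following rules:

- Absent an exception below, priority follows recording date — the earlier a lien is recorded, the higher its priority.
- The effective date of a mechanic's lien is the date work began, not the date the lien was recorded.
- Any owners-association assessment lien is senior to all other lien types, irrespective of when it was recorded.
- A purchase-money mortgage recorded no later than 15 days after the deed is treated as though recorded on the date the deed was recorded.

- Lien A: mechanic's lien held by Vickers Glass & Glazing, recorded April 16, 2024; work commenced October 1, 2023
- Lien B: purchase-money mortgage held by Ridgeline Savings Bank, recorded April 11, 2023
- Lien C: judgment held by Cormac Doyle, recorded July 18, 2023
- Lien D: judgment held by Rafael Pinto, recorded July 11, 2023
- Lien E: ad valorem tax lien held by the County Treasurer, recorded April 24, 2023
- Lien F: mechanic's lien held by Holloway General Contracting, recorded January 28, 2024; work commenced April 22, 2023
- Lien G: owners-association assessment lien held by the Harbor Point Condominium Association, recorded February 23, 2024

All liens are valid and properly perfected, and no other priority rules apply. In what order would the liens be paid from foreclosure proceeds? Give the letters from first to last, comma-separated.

G, B, F, E, D, C, A

Effective dates: A is treated as recorded October 1, 2023, the work-commencement date; B relates back to the deed date April 1, 2023; F relates back to April 22, 2023 (work commenced).
G, as an owners-association assessment lien, has superpriority and ranks first.
The other liens, earliest effective date first: B (April 1, 2023), F (April 22, 2023), E (April 24, 2023), D (July 11, 2023), C (July 18, 2023), A (October 1, 2023).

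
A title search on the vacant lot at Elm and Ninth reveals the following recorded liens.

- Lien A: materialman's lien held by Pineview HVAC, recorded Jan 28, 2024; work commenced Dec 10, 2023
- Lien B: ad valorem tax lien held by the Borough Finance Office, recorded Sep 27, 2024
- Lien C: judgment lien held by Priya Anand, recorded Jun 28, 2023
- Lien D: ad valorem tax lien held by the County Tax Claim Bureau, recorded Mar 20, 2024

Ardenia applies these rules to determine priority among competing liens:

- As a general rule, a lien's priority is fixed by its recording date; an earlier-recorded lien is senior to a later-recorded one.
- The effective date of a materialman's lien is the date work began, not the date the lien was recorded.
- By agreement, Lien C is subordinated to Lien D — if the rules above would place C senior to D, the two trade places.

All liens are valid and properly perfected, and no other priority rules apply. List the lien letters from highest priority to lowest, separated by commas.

D, A, C, B

First, effective dates: A's effective date is Dec 10, 2023, when work began.
Ordering by effective date: C (Jun 28, 2023), A (Dec 10, 2023), D (Mar 20, 2024), B (Sep 27, 2024).
C is senior to D before the subordination, so the two trade places.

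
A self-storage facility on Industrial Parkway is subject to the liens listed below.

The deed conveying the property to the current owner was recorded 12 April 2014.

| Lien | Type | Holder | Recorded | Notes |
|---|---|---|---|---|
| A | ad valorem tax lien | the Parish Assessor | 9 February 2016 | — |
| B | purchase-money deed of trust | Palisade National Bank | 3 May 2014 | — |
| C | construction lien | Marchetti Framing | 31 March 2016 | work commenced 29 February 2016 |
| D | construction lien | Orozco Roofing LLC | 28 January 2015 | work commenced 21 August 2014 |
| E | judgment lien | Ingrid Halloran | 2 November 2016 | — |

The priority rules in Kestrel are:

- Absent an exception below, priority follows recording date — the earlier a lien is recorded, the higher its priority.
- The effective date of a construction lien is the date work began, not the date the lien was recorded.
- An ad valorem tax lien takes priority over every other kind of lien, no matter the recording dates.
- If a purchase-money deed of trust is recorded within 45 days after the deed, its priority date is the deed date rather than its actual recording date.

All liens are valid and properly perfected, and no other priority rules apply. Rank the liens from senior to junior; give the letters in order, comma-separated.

Effective dates: B was recorded within the 45-day window, so its effective date is the deed date 12 April 2014; C is treated as recorded 29 February 2016, the work-commencement date; D relates back to 21 August 2014 (work commenced).
As an ad valorem tax lien, A is senior to every other lien.
The other liens, earliest effective date first: B (12 April 2014), D (21 August 2014), C (29 February 2016), E (2 November 2016).

A, B, D, C, E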